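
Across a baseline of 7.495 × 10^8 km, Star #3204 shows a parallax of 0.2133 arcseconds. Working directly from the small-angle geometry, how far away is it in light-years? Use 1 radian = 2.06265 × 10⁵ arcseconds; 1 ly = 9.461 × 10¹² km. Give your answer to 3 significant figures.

76.6 ly

θ = 0.2133″ = 0.2133/206265 = 1.0341 × 10^-6 rad.
d = B/θ = (7.495 × 10^8) / (1.0341 × 10^-6) = 7.2478 × 10^14 km = (7.2478 × 10^14) / (9.461 × 10^12) ly = 76.607 ly.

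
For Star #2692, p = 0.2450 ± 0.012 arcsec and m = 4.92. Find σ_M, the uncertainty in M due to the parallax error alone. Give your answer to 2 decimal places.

M = m − 5 log₁₀ d + 5 = m + 5 log₁₀ p + 5, so ∂M/∂p = 5/(p ln 10).
σ_M = (5/ln 10) · (σ_p/p) = 2.1715 × 0.012/0.2450 = 2.1715 × 0.04898 = 0.10636.

σ_M = 0.11 mag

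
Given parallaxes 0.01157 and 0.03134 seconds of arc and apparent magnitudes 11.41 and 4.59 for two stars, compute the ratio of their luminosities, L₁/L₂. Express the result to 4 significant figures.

L₁/L₂ = 0.01373

d₁ = 1/p₁ = 1/0.01157″ = 86.43 pc; d₂ = 1/p₂ = 1/0.03134″ = 31.908 pc.
M₁ = m₁ − 5 log₁₀ d₁ + 5 = 11.41 − 9.6833 + 5 = 6.7267.
M₂ = 4.59 − 7.5195 + 5 = 2.0705.
L₁/L₂ = 10^(0.4(M₂ − M₁)) = 10^(0.4 × (-4.6562)) = 10^(-1.86248) = 0.013725.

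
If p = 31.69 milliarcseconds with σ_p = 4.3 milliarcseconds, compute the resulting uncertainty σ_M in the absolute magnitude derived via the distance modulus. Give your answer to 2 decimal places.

σ_M = 0.29 mag

M = m − 5 log₁₀ d + 5 = m + 5 log₁₀ p + 5, so ∂M/∂p = 5/(p ln 10).
σ_M = (5/ln 10) · (σ_p/p) = 2.1715 × 4.3/31.69 = 2.1715 × 0.13569 = 0.29465.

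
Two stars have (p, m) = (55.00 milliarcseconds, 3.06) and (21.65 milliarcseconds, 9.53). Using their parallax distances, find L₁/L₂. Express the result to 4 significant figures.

L₁/L₂ = 60.01

d₁ = 1/p₁ = 1/0.05500″ = 18.182 pc; d₂ = 1/p₂ = 1/0.02165″ = 46.189 pc.
M₁ = m₁ − 5 log₁₀ d₁ + 5 = 3.06 − 6.2982 + 5 = 1.7618.
M₂ = 9.53 − 8.3227 + 5 = 6.2073.
L₁/L₂ = 10^(0.4(M₂ − M₁)) = 10^(0.4 × 4.4455) = 10^1.77820 = 60.007.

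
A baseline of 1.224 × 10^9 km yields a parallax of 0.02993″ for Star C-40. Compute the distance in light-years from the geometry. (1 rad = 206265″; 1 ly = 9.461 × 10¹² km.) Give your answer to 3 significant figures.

θ = 0.02993″ = 0.02993/206265 = 1.4510 × 10^-7 rad.
d = B/θ = (1.224 × 10^9) / (1.4510 × 10^-7) = 8.4356 × 10^15 km = (8.4356 × 10^15) / (9.461 × 10^12) ly = 891.62 ly.

892 ly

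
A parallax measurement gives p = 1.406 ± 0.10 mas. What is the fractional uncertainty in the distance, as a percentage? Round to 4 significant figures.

For d = 1/p, |σ_d/d| = |σ_p/p|.
σ_p/p = 0.10 / 1.406 = 0.071124 = 7.1124%.

7.112%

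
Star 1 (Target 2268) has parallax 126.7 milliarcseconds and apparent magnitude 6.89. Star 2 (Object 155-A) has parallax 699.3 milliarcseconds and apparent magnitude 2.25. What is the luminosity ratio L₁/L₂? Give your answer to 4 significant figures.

L₁/L₂ = 0.4244

d₁ = 1/p₁ = 1/0.1267″ = 7.8927 pc; d₂ = 1/p₂ = 1/0.6993″ = 1.43 pc.
M₁ = m₁ − 5 log₁₀ d₁ + 5 = 6.89 − 4.4861 + 5 = 7.4039.
M₂ = 2.25 − 0.7767 + 5 = 6.4733.
L₁/L₂ = 10^(0.4(M₂ − M₁)) = 10^(0.4 × (-0.9306)) = 10^(-0.37224) = 0.42438.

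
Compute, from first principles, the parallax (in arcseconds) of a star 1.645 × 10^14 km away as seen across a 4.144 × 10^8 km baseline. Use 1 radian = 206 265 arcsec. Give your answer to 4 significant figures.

0.5196 arcsec

θ ≈ B/d = (4.144 × 10^8) / (1.645 × 10^14) = 2.5191 × 10^-6 rad.
In arcseconds: 2.5191 × 10^-6 × 206265 = 0.5196″.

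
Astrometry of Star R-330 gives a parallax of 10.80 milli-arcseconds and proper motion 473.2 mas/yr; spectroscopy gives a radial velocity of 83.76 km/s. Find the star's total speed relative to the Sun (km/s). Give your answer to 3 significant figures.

d = 1/p = 1/0.01080″ = 92.593 pc.
μ = 473.2 mas/yr = 0.4732 ″/yr.
v_t = 4.740 μ d = 4.740 × 0.4732 × 92.593 = 207.68 km/s.
v = √(v_r² + v_t²) = √(83.76² + 207.68²) = √50146.7 = 223.93 km/s.

224 km/s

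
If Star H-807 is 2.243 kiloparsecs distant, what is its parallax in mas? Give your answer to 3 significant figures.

0.446 mas

d = 2.243 kpc = 2243 pc.
p = 1/d = 1/2243 = 0.00044583 arcsec.
= 0.00044583 × 1000 = 0.44583 mas.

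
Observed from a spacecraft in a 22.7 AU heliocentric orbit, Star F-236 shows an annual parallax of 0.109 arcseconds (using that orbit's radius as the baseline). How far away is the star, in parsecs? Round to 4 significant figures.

208.3 pc

With baseline B (in AU) and parallax p (in arcsec), d = B/p parsecs.
d = 22.7 / 0.109 = 208.26 pc.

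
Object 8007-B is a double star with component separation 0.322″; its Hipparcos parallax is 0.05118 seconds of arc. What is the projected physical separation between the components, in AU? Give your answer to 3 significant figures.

6.29 AU

d = 1/p = 1/0.05118″ = 19.539 pc.
At distance d (pc), an angle of θ arcsec spans θ·d AU: s = 0.322 × 19.539 = 6.2916 AU.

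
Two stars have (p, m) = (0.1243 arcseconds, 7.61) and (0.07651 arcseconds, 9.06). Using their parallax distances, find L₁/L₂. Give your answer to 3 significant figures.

d₁ = 1/p₁ = 1/0.1243″ = 8.0451 pc; d₂ = 1/p₂ = 1/0.07651″ = 13.07 pc.
M₁ = m₁ − 5 log₁₀ d₁ + 5 = 7.61 − 4.5277 + 5 = 8.0823.
M₂ = 9.06 − 5.5814 + 5 = 8.4786.
L₁/L₂ = 10^(0.4(M₂ − M₁)) = 10^(0.4 × 0.3963) = 10^0.15852 = 1.4405.

L₁/L₂ = 1.44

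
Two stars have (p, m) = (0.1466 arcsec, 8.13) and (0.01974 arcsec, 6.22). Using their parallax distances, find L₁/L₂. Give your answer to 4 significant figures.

L₁/L₂ = 0.003122

d₁ = 1/p₁ = 1/0.1466″ = 6.8213 pc; d₂ = 1/p₂ = 1/0.01974″ = 50.659 pc.
M₁ = m₁ − 5 log₁₀ d₁ + 5 = 8.13 − 4.1693 + 5 = 8.9607.
M₂ = 6.22 − 8.5233 + 5 = 2.6967.
L₁/L₂ = 10^(0.4(M₂ − M₁)) = 10^(0.4 × (-6.2640)) = 10^(-2.50560) = 0.0031218.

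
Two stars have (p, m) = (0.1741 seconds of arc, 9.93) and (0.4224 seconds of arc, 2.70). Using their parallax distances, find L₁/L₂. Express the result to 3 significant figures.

L₁/L₂ = 0.00755

d₁ = 1/p₁ = 1/0.1741″ = 5.7438 pc; d₂ = 1/p₂ = 1/0.4224″ = 2.3674 pc.
M₁ = m₁ − 5 log₁₀ d₁ + 5 = 9.93 − 3.7960 + 5 = 11.1340.
M₂ = 2.70 − 1.8714 + 5 = 5.8286.
L₁/L₂ = 10^(0.4(M₂ − M₁)) = 10^(0.4 × (-5.3054)) = 10^(-2.12216) = 0.0075481.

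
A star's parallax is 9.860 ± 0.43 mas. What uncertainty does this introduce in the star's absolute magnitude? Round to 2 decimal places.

σ_M = 0.09 mag

M = m − 5 log₁₀ d + 5 = m + 5 log₁₀ p + 5, so ∂M/∂p = 5/(p ln 10).
σ_M = (5/ln 10) · (σ_p/p) = 2.1715 × 0.43/9.860 = 2.1715 × 0.043611 = 0.094701.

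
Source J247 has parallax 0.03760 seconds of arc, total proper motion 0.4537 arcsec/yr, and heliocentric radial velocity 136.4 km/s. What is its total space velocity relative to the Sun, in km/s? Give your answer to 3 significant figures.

d = 1/p = 1/0.03760″ = 26.596 pc.
v_t = 4.740 μ d = 4.740 × 0.4537 × 26.596 = 57.196 km/s.
v = √(v_r² + v_t²) = √(136.4² + 57.196²) = √21876.3 = 147.91 km/s.

148 km/s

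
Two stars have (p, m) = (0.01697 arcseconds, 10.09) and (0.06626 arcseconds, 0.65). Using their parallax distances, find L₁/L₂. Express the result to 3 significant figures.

L₁/L₂ = 0.00255

d₁ = 1/p₁ = 1/0.01697″ = 58.928 pc; d₂ = 1/p₂ = 1/0.06626″ = 15.092 pc.
M₁ = m₁ − 5 log₁₀ d₁ + 5 = 10.09 − 8.8516 + 5 = 6.2384.
M₂ = 0.65 − 5.8937 + 5 = -0.2437.
L₁/L₂ = 10^(0.4(M₂ − M₁)) = 10^(0.4 × (-6.4821)) = 10^(-2.59284) = 0.0025536.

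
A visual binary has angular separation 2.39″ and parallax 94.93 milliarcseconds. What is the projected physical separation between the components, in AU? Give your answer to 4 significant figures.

25.18 AU

d = 1/p = 1/0.09493″ = 10.534 pc.
At distance d (pc), an angle of θ arcsec spans θ·d AU: s = 2.39 × 10.534 = 25.176 AU.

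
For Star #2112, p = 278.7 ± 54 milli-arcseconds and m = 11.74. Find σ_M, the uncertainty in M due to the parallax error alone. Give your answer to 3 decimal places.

σ_M = 0.421 mag

M = m − 5 log₁₀ d + 5 = m + 5 log₁₀ p + 5, so ∂M/∂p = 5/(p ln 10).
σ_M = (5/ln 10) · (σ_p/p) = 2.1715 × 54/278.7 = 2.1715 × 0.19376 = 0.42075.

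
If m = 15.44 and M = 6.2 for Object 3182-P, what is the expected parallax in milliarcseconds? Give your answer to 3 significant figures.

m − M = 15.44 − 6.2 = 9.24.
d = 10^((m−M)/5 + 1) = 10^2.848 = 704.69 pc.
p = 1/d = 1/704.69 = 0.0014191 arcsec = 1.4191 mas.

1.42 mas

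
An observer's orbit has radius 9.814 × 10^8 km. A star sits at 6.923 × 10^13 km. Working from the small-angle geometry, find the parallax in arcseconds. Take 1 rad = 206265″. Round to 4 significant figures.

θ ≈ B/d = (9.814 × 10^8) / (6.923 × 10^13) = 1.4176 × 10^-5 rad.
In arcseconds: 1.4176 × 10^-5 × 206265 = 2.924″.

2.924 arcsec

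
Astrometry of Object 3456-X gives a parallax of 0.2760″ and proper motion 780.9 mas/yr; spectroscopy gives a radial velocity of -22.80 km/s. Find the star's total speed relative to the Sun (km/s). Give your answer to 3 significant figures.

26.5 km/s

d = 1/p = 1/0.2760″ = 3.6232 pc.
μ = 780.9 mas/yr = 0.7809 ″/yr.
v_t = 4.740 μ d = 4.740 × 0.7809 × 3.6232 = 13.411 km/s.
v = √(v_r² + v_t²) = √((-22.80)² + 13.411²) = √699.695 = 26.452 km/s.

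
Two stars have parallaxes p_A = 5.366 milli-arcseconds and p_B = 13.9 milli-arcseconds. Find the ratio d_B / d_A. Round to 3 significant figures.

0.386

Since d = 1/p, d_B/d_A = p_A/p_B.
= 5.366 / 13.9 = 0.38604.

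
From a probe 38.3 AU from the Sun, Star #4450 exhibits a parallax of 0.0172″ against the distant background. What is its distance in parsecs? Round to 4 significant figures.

2227 pc

With baseline B (in AU) and parallax p (in arcsec), d = B/p parsecs.
d = 38.3 / 0.0172 = 2226.7 pc.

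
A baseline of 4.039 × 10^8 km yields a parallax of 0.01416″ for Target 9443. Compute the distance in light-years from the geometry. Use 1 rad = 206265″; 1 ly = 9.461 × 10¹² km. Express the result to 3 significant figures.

622 ly

θ = 0.01416″ = 0.01416/206265 = 6.8650 × 10^-8 rad.
d = B/θ = (4.039 × 10^8) / (6.8650 × 10^-8) = 5.8835 × 10^15 km = (5.8835 × 10^15) / (9.461 × 10^12) ly = 621.87 ly.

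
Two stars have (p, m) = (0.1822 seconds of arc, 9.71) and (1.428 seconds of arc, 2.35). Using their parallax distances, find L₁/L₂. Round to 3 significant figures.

L₁/L₂ = 0.0699

d₁ = 1/p₁ = 1/0.1822″ = 5.4885 pc; d₂ = 1/p₂ = 1/1.428″ = 0.70028 pc.
M₁ = m₁ − 5 log₁₀ d₁ + 5 = 9.71 − 3.6973 + 5 = 11.0127.
M₂ = 2.35 − (-0.7736) + 5 = 8.1236.
L₁/L₂ = 10^(0.4(M₂ − M₁)) = 10^(0.4 × (-2.8891)) = 10^(-1.15564) = 0.069881.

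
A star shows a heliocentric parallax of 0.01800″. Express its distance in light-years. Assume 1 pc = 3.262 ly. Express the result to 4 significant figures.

181.2 light years

d = 1/p = 1/0.01800 = 55.556 pc.
In light-years: 55.556 × 3.262 = 181.22 ly.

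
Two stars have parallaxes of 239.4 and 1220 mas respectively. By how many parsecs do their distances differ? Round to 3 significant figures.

3.36 pc

d_A = 1/0.2394″ = 4.1771 pc; d_B = 1/1.220″ = 0.81967 pc.
|d_B − d_A| = |0.81967 − 4.1771| = 3.3574 pc.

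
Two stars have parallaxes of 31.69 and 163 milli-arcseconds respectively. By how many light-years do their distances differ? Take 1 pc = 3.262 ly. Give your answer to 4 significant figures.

82.92 ly

d_A = 1/0.03169″ = 31.556 pc; d_B = 1/0.1630″ = 6.135 pc.
|d_B − d_A| = |6.135 − 31.556| = 25.421 pc = 25.421 × 3.262 ly = 82.923 ly.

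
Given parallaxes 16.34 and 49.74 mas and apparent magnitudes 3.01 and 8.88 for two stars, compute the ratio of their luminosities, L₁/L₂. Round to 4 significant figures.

d₁ = 1/p₁ = 1/0.01634″ = 61.2 pc; d₂ = 1/p₂ = 1/0.04974″ = 20.105 pc.
M₁ = m₁ − 5 log₁₀ d₁ + 5 = 3.01 − 8.9338 + 5 = -0.9238.
M₂ = 8.88 − 6.5165 + 5 = 7.3635.
L₁/L₂ = 10^(0.4(M₂ − M₁)) = 10^(0.4 × 8.2873) = 10^3.31492 = 2065.

L₁/L₂ = 2065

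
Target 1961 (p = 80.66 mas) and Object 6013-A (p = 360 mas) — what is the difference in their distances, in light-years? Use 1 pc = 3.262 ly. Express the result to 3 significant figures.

d_A = 1/0.08066″ = 12.398 pc; d_B = 1/0.3600″ = 2.7778 pc.
|d_B − d_A| = |2.7778 − 12.398| = 9.6202 pc = 9.6202 × 3.262 ly = 31.381 ly.

31.4 ly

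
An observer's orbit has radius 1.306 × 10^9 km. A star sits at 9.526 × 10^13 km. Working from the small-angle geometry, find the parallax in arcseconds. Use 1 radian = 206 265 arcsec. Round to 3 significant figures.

2.83 arcsec

θ ≈ B/d = (1.306 × 10^9) / (9.526 × 10^13) = 1.3710 × 10^-5 rad.
In arcseconds: 1.3710 × 10^-5 × 206265 = 2.8279″.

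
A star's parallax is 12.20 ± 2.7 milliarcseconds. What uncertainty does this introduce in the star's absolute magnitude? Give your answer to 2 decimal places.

σ_M = 0.48 mag

M = m − 5 log₁₀ d + 5 = m + 5 log₁₀ p + 5, so ∂M/∂p = 5/(p ln 10).
σ_M = (5/ln 10) · (σ_p/p) = 2.1715 × 2.7/12.20 = 2.1715 × 0.22131 = 0.48057.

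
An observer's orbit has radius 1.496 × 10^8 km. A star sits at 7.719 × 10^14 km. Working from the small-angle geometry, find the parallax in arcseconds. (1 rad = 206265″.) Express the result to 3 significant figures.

0.0400 arcsec

θ ≈ B/d = (1.496 × 10^8) / (7.719 × 10^14) = 1.9381 × 10^-7 rad.
In arcseconds: 1.9381 × 10^-7 × 206265 = 0.039976″.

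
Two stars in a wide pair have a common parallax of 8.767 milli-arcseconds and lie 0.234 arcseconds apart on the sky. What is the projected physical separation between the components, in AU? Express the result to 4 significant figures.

d = 1/p = 1/0.008767″ = 114.06 pc.
At distance d (pc), an angle of θ arcsec spans θ·d AU: s = 0.234 × 114.06 = 26.69 AU.

26.69 AU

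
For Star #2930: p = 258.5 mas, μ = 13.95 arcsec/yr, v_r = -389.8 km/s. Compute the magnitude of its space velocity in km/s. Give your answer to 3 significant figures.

466 km/s

d = 1/p = 1/0.2585″ = 3.8685 pc.
v_t = 4.740 μ d = 4.740 × 13.95 × 3.8685 = 255.8 km/s.
v = √(v_r² + v_t²) = √((-389.8)² + 255.8²) = √217378 = 466.24 km/s.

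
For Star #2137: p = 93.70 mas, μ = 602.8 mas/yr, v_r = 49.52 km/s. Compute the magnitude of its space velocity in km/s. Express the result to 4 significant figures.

d = 1/p = 1/0.09370″ = 10.672 pc.
μ = 602.8 mas/yr = 0.6028 ″/yr.
v_t = 4.740 μ d = 4.740 × 0.6028 × 10.672 = 30.493 km/s.
v = √(v_r² + v_t²) = √(49.52² + 30.493²) = √3382.05 = 58.155 km/s.

58.16 km/s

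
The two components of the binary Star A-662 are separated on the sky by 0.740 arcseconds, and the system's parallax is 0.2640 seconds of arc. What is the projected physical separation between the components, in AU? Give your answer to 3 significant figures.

d = 1/p = 1/0.2640″ = 3.7879 pc.
At distance d (pc), an angle of θ arcsec spans θ·d AU: s = 0.740 × 3.7879 = 2.803 AU.

2.80 AU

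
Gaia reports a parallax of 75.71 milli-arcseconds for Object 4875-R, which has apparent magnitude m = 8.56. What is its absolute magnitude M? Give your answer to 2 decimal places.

M = 7.96

d = 1/p = 1/0.07571″ = 13.208 pc.
m − M = 5 log₁₀(13.208) − 5 = 5.6042 − 5 = 0.6042.
M = m − (m − M) = 8.56 − 0.6042 = 7.96.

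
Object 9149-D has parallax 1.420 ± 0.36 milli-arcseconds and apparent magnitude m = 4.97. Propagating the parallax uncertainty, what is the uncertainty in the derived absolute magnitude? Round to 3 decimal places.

σ_M = 0.551 mag

M = m − 5 log₁₀ d + 5 = m + 5 log₁₀ p + 5, so ∂M/∂p = 5/(p ln 10).
σ_M = (5/ln 10) · (σ_p/p) = 2.1715 × 0.36/1.420 = 2.1715 × 0.25352 = 0.55052.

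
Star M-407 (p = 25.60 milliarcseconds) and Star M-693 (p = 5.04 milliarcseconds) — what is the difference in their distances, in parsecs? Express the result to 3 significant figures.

d_A = 1/0.02560″ = 39.063 pc; d_B = 1/0.005040″ = 198.41 pc.
|d_B − d_A| = |198.41 − 39.063| = 159.35 pc.

159 pc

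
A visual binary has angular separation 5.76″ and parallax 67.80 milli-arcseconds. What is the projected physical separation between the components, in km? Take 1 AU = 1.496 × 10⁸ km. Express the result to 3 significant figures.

d = 1/p = 1/0.06780″ = 14.749 pc.
At distance d (pc), an angle of θ arcsec spans θ·d AU: s = 5.76 × 14.749 = 84.954 AU.
= 84.954 × 1.496 × 10⁸ km = 1.2709 × 10^10 km.

1.27 × 10^10 km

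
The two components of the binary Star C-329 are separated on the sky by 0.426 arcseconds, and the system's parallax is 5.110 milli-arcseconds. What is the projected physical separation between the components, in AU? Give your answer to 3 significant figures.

83.4 AU

d = 1/p = 1/0.005110″ = 195.69 pc.
At distance d (pc), an angle of θ arcsec spans θ·d AU: s = 0.426 × 195.69 = 83.364 AU.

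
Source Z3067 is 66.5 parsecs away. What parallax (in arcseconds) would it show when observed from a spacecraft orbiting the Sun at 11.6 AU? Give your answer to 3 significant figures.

0.174 arcsec

p (arcsec) = B (AU) / d (pc).
p = 11.6 / 66.5 = 0.17444 arcsec.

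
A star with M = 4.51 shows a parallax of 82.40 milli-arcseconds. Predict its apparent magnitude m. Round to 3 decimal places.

d = 1/p = 1/0.08240″ = 12.136 pc.
m − M = 5 log₁₀ d − 5 = 5 log₁₀(12.136) − 5 = 5.4204 − 5 = 0.4204.
m = M + (m − M) = 4.51 + 0.4204 = 4.930.

m = 4.930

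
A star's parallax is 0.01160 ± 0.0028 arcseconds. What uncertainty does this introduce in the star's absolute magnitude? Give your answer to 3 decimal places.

M = m − 5 log₁₀ d + 5 = m + 5 log₁₀ p + 5, so ∂M/∂p = 5/(p ln 10).
σ_M = (5/ln 10) · (σ_p/p) = 2.1715 × 0.0028/0.01160 = 2.1715 × 0.24138 = 0.52416.

σ_M = 0.524 mag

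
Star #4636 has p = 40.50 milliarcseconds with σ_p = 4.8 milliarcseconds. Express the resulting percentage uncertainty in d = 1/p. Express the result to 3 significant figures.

For d = 1/p, |σ_d/d| = |σ_p/p|.
σ_p/p = 4.8 / 40.50 = 0.11852 = 11.852%.

11.9%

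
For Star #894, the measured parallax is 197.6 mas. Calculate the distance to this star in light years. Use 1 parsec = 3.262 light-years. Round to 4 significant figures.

16.51 light years

p = 197.6 mas = 0.1976 arcsec.
d = 1/p = 1/0.1976 = 5.0607 pc.
In light-years: 5.0607 × 3.262 = 16.508 ly.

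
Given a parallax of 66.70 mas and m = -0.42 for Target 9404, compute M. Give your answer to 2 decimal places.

d = 1/p = 1/0.06670″ = 14.993 pc.
m − M = 5 log₁₀(14.993) − 5 = 5.8794 − 5 = 0.8794.
M = m − (m − M) = -0.42 − 0.8794 = -1.30.

M = -1.30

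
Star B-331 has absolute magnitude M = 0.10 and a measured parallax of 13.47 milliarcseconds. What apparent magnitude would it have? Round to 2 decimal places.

m = 4.45

d = 1/p = 1/0.01347″ = 74.239 pc.
m − M = 5 log₁₀ d − 5 = 5 log₁₀(74.239) − 5 = 9.3532 − 5 = 4.3532.
m = M + (m − M) = 0.10 + 4.3532 = 4.45.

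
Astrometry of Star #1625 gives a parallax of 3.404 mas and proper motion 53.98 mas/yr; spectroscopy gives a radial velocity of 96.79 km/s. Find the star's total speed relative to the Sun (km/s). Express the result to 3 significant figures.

d = 1/p = 1/0.003404″ = 293.77 pc.
μ = 53.98 mas/yr = 0.05398 ″/yr.
v_t = 4.740 μ d = 4.740 × 0.05398 × 293.77 = 75.166 km/s.
v = √(v_r² + v_t²) = √(96.79² + 75.166²) = √15018.2 = 122.55 km/s.

123 km/s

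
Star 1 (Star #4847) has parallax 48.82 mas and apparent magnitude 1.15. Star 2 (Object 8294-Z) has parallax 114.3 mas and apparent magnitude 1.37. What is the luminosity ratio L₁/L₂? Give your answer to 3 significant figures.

L₁/L₂ = 6.71

d₁ = 1/p₁ = 1/0.04882″ = 20.483 pc; d₂ = 1/p₂ = 1/0.1143″ = 8.7489 pc.
M₁ = m₁ − 5 log₁₀ d₁ + 5 = 1.15 − 6.5570 + 5 = -0.4070.
M₂ = 1.37 − 4.7098 + 5 = 1.6602.
L₁/L₂ = 10^(0.4(M₂ − M₁)) = 10^(0.4 × 2.0672) = 10^0.82688 = 6.7124.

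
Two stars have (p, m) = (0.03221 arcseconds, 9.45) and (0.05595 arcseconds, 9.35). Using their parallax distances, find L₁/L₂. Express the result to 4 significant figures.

d₁ = 1/p₁ = 1/0.03221″ = 31.046 pc; d₂ = 1/p₂ = 1/0.05595″ = 17.873 pc.
M₁ = m₁ − 5 log₁₀ d₁ + 5 = 9.45 − 7.4600 + 5 = 6.9900.
M₂ = 9.35 − 6.2610 + 5 = 8.0890.
L₁/L₂ = 10^(0.4(M₂ − M₁)) = 10^(0.4 × 1.0990) = 10^0.43960 = 2.7517.

L₁/L₂ = 2.752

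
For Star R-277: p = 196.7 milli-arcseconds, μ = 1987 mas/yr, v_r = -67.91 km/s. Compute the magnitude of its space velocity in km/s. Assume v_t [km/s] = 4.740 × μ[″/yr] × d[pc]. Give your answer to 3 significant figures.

d = 1/p = 1/0.1967″ = 5.0839 pc.
μ = 1987 mas/yr = 1.987 ″/yr.
v_t = 4.740 μ d = 4.740 × 1.987 × 5.0839 = 47.882 km/s.
v = √(v_r² + v_t²) = √((-67.91)² + 47.882²) = √6904.45 = 83.093 km/s.

83.1 km/s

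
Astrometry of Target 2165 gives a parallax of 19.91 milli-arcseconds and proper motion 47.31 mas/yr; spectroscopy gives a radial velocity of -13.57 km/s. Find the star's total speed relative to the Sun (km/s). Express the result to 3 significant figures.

d = 1/p = 1/0.01991″ = 50.226 pc.
μ = 47.31 mas/yr = 0.04731 ″/yr.
v_t = 4.740 μ d = 4.740 × 0.04731 × 50.226 = 11.263 km/s.
v = √(v_r² + v_t²) = √((-13.57)² + 11.263²) = √311 = 17.635 km/s.

17.6 km/s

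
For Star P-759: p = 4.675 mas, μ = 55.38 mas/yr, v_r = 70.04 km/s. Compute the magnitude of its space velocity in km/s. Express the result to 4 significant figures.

89.77 km/s

d = 1/p = 1/0.004675″ = 213.9 pc.
μ = 55.38 mas/yr = 0.05538 ″/yr.
v_t = 4.740 μ d = 4.740 × 0.05538 × 213.9 = 56.149 km/s.
v = √(v_r² + v_t²) = √(70.04² + 56.149²) = √8058.31 = 89.768 km/s.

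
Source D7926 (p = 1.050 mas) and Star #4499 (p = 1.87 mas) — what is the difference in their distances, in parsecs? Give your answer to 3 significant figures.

d_A = 1/0.001050″ = 952.38 pc; d_B = 1/0.001870″ = 534.76 pc.
|d_B − d_A| = |534.76 − 952.38| = 417.62 pc.

418 pc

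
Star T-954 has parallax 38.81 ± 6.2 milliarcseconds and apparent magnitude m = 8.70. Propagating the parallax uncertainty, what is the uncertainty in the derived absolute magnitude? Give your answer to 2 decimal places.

M = m − 5 log₁₀ d + 5 = m + 5 log₁₀ p + 5, so ∂M/∂p = 5/(p ln 10).
σ_M = (5/ln 10) · (σ_p/p) = 2.1715 × 6.2/38.81 = 2.1715 × 0.15975 = 0.3469.

σ_M = 0.35 mag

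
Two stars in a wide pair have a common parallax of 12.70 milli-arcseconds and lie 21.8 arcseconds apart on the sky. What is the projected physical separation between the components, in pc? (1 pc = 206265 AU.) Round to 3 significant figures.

0.00832 pc

d = 1/p = 1/0.01270″ = 78.74 pc.
At distance d (pc), an angle of θ arcsec spans θ·d AU: s = 21.8 × 78.74 = 1716.5 AU.
= 1716.5 / 206265 = 0.0083218 pc.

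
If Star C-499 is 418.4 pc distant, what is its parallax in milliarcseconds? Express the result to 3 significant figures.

2.39 mas

p = 1/d = 1/418.4 = 0.0023901 arcsec.
= 0.0023901 × 1000 = 2.3901 mas.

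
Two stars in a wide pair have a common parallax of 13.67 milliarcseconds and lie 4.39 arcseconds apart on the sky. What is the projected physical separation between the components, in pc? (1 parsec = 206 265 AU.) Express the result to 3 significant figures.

0.00156 pc

d = 1/p = 1/0.01367″ = 73.153 pc.
At distance d (pc), an angle of θ arcsec spans θ·d AU: s = 4.39 × 73.153 = 321.14 AU.
= 321.14 / 206265 = 0.0015569 pc.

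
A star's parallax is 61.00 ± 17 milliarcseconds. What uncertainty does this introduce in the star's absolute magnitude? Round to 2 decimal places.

σ_M = 0.61 mag

M = m − 5 log₁₀ d + 5 = m + 5 log₁₀ p + 5, so ∂M/∂p = 5/(p ln 10).
σ_M = (5/ln 10) · (σ_p/p) = 2.1715 × 17/61.00 = 2.1715 × 0.27869 = 0.60518.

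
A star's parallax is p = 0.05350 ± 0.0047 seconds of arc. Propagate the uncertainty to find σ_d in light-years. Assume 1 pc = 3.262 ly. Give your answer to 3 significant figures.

d = 1/p, so σ_d = σ_p / p².
σ_d = 0.00470 / (0.05350)² = 0.00470 / 0.0028623 = 1.642 pc = 1.642 × 3.262 ly = 5.3562 ly.

5.36 ly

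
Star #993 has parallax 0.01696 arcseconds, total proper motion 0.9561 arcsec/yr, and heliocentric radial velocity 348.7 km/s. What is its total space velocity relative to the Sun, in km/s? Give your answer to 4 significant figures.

439.3 km/s

d = 1/p = 1/0.01696″ = 58.962 pc.
v_t = 4.740 μ d = 4.740 × 0.9561 × 58.962 = 267.21 km/s.
v = √(v_r² + v_t²) = √(348.7² + 267.21²) = √192993 = 439.31 km/s.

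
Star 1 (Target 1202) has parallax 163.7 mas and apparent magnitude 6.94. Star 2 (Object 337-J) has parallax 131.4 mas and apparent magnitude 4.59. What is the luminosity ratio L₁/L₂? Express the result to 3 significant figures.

L₁/L₂ = 0.0740

d₁ = 1/p₁ = 1/0.1637″ = 6.1087 pc; d₂ = 1/p₂ = 1/0.1314″ = 7.6104 pc.
M₁ = m₁ − 5 log₁₀ d₁ + 5 = 6.94 − 3.9297 + 5 = 8.0103.
M₂ = 4.59 − 4.4070 + 5 = 5.1830.
L₁/L₂ = 10^(0.4(M₂ − M₁)) = 10^(0.4 × (-2.8273)) = 10^(-1.13092) = 0.073974.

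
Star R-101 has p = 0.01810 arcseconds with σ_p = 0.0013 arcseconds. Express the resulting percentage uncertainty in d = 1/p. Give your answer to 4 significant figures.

7.182%

For d = 1/p, |σ_d/d| = |σ_p/p|.
σ_p/p = 0.0013 / 0.01810 = 0.071823 = 7.1823%.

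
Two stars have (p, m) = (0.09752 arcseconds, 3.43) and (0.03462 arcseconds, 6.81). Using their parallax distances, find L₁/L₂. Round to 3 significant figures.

d₁ = 1/p₁ = 1/0.09752″ = 10.254 pc; d₂ = 1/p₂ = 1/0.03462″ = 28.885 pc.
M₁ = m₁ − 5 log₁₀ d₁ + 5 = 3.43 − 5.0545 + 5 = 3.3755.
M₂ = 6.81 − 7.3034 + 5 = 4.5066.
L₁/L₂ = 10^(0.4(M₂ − M₁)) = 10^(0.4 × 1.1311) = 10^0.45244 = 2.8343.

L₁/L₂ = 2.83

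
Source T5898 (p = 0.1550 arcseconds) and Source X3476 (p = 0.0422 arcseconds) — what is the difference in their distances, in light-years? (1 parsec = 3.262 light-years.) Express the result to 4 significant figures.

d_A = 1/0.1550″ = 6.4516 pc; d_B = 1/0.04220″ = 23.697 pc.
|d_B − d_A| = |23.697 − 6.4516| = 17.245 pc = 17.245 × 3.262 ly = 56.253 ly.

56.25 ly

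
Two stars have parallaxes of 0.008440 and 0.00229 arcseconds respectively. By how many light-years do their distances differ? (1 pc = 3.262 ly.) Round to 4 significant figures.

1038 ly

d_A = 1/0.008440″ = 118.48 pc; d_B = 1/0.002290″ = 436.68 pc.
|d_B − d_A| = |436.68 − 118.48| = 318.2 pc = 318.2 × 3.262 ly = 1038 ly.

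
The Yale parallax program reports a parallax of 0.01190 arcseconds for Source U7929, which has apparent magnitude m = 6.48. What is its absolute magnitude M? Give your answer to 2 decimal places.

M = 1.86

d = 1/p = 1/0.01190″ = 84.034 pc.
m − M = 5 log₁₀(84.034) − 5 = 9.6223 − 5 = 4.6223.
M = m − (m − M) = 6.48 − 4.6223 = 1.86.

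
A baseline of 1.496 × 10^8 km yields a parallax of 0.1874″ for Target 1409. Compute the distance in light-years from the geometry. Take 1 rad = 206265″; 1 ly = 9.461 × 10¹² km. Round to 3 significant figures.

θ = 0.1874″ = 0.1874/206265 = 9.0854 × 10^-7 rad.
d = B/θ = (1.496 × 10^8) / (9.0854 × 10^-7) = 1.6466 × 10^14 km = (1.6466 × 10^14) / (9.461 × 10^12) ly = 17.404 ly.

17.4 ly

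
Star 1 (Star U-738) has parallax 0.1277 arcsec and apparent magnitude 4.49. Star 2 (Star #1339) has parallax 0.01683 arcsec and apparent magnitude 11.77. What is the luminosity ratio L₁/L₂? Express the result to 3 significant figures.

L₁/L₂ = 14.2

d₁ = 1/p₁ = 1/0.1277″ = 7.8309 pc; d₂ = 1/p₂ = 1/0.01683″ = 59.418 pc.
M₁ = m₁ − 5 log₁₀ d₁ + 5 = 4.49 − 4.4691 + 5 = 5.0209.
M₂ = 11.77 − 8.8696 + 5 = 7.9004.
L₁/L₂ = 10^(0.4(M₂ − M₁)) = 10^(0.4 × 2.8795) = 10^1.15180 = 14.184.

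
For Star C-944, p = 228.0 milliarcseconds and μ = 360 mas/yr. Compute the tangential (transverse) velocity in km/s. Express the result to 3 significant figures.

d = 1/p = 1/0.2280″ = 4.386 pc.
μ = 360 mas/yr = 0.360 ″/yr.
v_t = 4.74 × μ × d = 4.74 × 0.360 × 4.386 = 7.4843 km/s.

7.48 km/s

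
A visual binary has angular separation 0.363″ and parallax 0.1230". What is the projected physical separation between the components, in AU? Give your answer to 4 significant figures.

d = 1/p = 1/0.1230″ = 8.1301 pc.
At distance d (pc), an angle of θ arcsec spans θ·d AU: s = 0.363 × 8.1301 = 2.9512 AU.

2.951 AU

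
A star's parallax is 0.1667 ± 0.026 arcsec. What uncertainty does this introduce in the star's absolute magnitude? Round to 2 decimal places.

σ_M = 0.34 mag

M = m − 5 log₁₀ d + 5 = m + 5 log₁₀ p + 5, so ∂M/∂p = 5/(p ln 10).
σ_M = (5/ln 10) · (σ_p/p) = 2.1715 × 0.026/0.1667 = 2.1715 × 0.15597 = 0.33869.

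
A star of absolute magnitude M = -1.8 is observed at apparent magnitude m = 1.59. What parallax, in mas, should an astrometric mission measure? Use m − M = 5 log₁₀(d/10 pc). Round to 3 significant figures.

m − M = 1.59 − (-1.8) = 3.39.
d = 10^((m−M)/5 + 1) = 10^1.678 = 47.643 pc.
p = 1/d = 1/47.643 = 0.020989 arcsec = 20.989 mas.

21.0 mas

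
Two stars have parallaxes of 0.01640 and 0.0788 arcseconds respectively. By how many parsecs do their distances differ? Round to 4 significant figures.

48.29 pc

d_A = 1/0.01640″ = 60.976 pc; d_B = 1/0.07880″ = 12.69 pc.
|d_B − d_A| = |12.69 − 60.976| = 48.286 pc.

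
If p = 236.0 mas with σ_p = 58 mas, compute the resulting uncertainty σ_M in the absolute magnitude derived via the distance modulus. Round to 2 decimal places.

M = m − 5 log₁₀ d + 5 = m + 5 log₁₀ p + 5, so ∂M/∂p = 5/(p ln 10).
σ_M = (5/ln 10) · (σ_p/p) = 2.1715 × 58/236.0 = 2.1715 × 0.24576 = 0.53367.

σ_M = 0.53 mag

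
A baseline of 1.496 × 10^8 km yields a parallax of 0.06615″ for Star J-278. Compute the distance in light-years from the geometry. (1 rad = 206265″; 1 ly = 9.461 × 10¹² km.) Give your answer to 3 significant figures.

49.3 ly

θ = 0.06615″ = 0.06615/206265 = 3.2070 × 10^-7 rad.
d = B/θ = (1.496 × 10^8) / (3.2070 × 10^-7) = 4.6648 × 10^14 km = (4.6648 × 10^14) / (9.461 × 10^12) ly = 49.306 ly.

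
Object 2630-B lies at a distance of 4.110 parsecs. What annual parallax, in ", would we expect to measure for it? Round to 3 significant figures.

0.243 "

p = 1/d = 1/4.11 = 0.24331 arcsec.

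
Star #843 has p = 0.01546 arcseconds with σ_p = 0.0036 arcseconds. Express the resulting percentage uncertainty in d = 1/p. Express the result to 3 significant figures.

For d = 1/p, |σ_d/d| = |σ_p/p|.
σ_p/p = 0.0036 / 0.01546 = 0.23286 = 23.286%.

23.3%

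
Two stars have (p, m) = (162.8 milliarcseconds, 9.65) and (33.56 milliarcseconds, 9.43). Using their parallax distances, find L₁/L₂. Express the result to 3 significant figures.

d₁ = 1/p₁ = 1/0.1628″ = 6.1425 pc; d₂ = 1/p₂ = 1/0.03356″ = 29.797 pc.
M₁ = m₁ − 5 log₁₀ d₁ + 5 = 9.65 − 3.9417 + 5 = 10.7083.
M₂ = 9.43 − 7.3709 + 5 = 7.0591.
L₁/L₂ = 10^(0.4(M₂ − M₁)) = 10^(0.4 × (-3.6492)) = 10^(-1.45968) = 0.034699.

L₁/L₂ = 0.0347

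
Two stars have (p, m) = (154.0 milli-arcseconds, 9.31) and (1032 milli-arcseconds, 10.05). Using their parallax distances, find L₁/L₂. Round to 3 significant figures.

d₁ = 1/p₁ = 1/0.1540″ = 6.4935 pc; d₂ = 1/p₂ = 1/1.032″ = 0.96899 pc.
M₁ = m₁ − 5 log₁₀ d₁ + 5 = 9.31 − 4.0624 + 5 = 10.2476.
M₂ = 10.05 − (-0.0684) + 5 = 15.1184.
L₁/L₂ = 10^(0.4(M₂ − M₁)) = 10^(0.4 × 4.8708) = 10^1.94832 = 88.781.

L₁/L₂ = 88.8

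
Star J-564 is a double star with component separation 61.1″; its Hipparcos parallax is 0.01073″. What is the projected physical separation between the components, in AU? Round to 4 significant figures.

d = 1/p = 1/0.01073″ = 93.197 pc.
At distance d (pc), an angle of θ arcsec spans θ·d AU: s = 61.1 × 93.197 = 5694.3 AU.

5694 AU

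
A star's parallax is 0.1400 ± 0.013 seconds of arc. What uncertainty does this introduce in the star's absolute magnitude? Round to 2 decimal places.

σ_M = 0.20 mag

M = m − 5 log₁₀ d + 5 = m + 5 log₁₀ p + 5, so ∂M/∂p = 5/(p ln 10).
σ_M = (5/ln 10) · (σ_p/p) = 2.1715 × 0.013/0.1400 = 2.1715 × 0.092857 = 0.20164.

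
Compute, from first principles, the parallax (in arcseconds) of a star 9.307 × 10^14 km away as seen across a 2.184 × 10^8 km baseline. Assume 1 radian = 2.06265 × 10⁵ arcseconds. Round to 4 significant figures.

θ ≈ B/d = (2.184 × 10^8) / (9.307 × 10^14) = 2.3466 × 10^-7 rad.
In arcseconds: 2.3466 × 10^-7 × 206265 = 0.048402″.

0.04840 arcsec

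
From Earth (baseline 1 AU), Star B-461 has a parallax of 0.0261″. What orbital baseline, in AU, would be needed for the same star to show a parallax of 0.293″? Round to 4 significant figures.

Parallax scales linearly with baseline: p ∝ B, so B = p_target / p_Earth × 1 AU.
B = 0.293 / 0.0261 = 11.226 AU.

11.23 AU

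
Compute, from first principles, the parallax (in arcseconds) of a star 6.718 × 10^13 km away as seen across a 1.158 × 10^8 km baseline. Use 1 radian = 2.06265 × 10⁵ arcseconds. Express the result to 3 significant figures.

0.356 arcsec

θ ≈ B/d = (1.158 × 10^8) / (6.718 × 10^13) = 1.7237 × 10^-6 rad.
In arcseconds: 1.7237 × 10^-6 × 206265 = 0.35554″.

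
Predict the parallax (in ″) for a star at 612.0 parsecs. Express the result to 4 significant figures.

0.001634 ″

p = 1/d = 1/612 = 0.001634 arcsec.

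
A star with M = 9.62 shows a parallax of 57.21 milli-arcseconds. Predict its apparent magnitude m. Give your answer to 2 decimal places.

d = 1/p = 1/0.05721″ = 17.479 pc.
m − M = 5 log₁₀ d − 5 = 5 log₁₀(17.479) − 5 = 6.2126 − 5 = 1.2126.
m = M + (m − M) = 9.62 + 1.2126 = 10.83.

m = 10.83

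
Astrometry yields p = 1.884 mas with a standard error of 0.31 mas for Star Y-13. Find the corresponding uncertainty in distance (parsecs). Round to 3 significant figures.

87.3 pc

d = 1/p, so σ_d = σ_p / p².
σ_d = 0.000310 / (0.001884)² = 0.000310 / 0.0000035495 = 87.336 pc.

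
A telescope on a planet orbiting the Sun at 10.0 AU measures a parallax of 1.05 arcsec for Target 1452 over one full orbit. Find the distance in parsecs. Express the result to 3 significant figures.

With baseline B (in AU) and parallax p (in arcsec), d = B/p parsecs.
d = 10.0 / 1.05 = 9.5238 pc.

9.52 pc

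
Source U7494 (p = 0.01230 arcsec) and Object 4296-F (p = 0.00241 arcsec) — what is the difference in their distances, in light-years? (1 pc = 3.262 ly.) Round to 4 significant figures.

d_A = 1/0.01230″ = 81.301 pc; d_B = 1/0.002410″ = 414.94 pc.
|d_B − d_A| = |414.94 − 81.301| = 333.64 pc = 333.64 × 3.262 ly = 1088.3 ly.

1088 ly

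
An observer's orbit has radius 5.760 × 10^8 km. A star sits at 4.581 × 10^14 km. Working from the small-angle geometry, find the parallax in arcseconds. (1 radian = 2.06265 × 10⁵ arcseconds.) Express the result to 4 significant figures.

θ ≈ B/d = (5.760 × 10^8) / (4.581 × 10^14) = 1.2574 × 10^-6 rad.
In arcseconds: 1.2574 × 10^-6 × 206265 = 0.25936″.

0.2594 arcsec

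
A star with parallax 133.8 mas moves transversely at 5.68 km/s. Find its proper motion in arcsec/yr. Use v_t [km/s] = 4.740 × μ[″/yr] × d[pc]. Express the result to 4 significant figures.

d = 1/p = 1/0.1338″ = 7.4738 pc.
μ = v_t / (4.74 d) = 5.68 / (4.74 × 7.4738) = 5.68 / 35.426 = 0.16033 ″/yr.

0.1603 arcsec/yr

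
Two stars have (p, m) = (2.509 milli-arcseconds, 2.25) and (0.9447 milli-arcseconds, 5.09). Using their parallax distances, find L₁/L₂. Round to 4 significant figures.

L₁/L₂ = 1.939

d₁ = 1/p₁ = 1/0.002509″ = 398.57 pc; d₂ = 1/p₂ = 1/0.0009447″ = 1058.5 pc.
M₁ = m₁ − 5 log₁₀ d₁ + 5 = 2.25 − 13.0025 + 5 = -5.7525.
M₂ = 5.09 − 15.1235 + 5 = -5.0335.
L₁/L₂ = 10^(0.4(M₂ − M₁)) = 10^(0.4 × 0.7190) = 10^0.28760 = 1.9391.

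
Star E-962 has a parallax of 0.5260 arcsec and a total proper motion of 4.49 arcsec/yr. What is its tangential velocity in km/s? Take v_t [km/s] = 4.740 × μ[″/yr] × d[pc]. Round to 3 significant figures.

d = 1/p = 1/0.5260″ = 1.9011 pc.
v_t = 4.74 × μ × d = 4.74 × 4.49 × 1.9011 = 40.46 km/s.

40.5 km/s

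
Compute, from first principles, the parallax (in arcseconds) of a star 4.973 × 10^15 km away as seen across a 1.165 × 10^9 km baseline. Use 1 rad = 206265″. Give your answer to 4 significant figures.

θ ≈ B/d = (1.165 × 10^9) / (4.973 × 10^15) = 2.3427 × 10^-7 rad.
In arcseconds: 2.3427 × 10^-7 × 206265 = 0.048322″.

0.04832 arcsec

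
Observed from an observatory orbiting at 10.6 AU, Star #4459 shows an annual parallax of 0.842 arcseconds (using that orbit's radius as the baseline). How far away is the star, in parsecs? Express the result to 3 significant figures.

12.6 pc

With baseline B (in AU) and parallax p (in arcsec), d = B/p parsecs.
d = 10.6 / 0.842 = 12.589 pc.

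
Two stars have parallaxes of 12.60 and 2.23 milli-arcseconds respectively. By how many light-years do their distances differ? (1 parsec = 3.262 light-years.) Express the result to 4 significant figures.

d_A = 1/0.01260″ = 79.365 pc; d_B = 1/0.002230″ = 448.43 pc.
|d_B − d_A| = |448.43 − 79.365| = 369.07 pc = 369.07 × 3.262 ly = 1203.9 ly.

1204 ly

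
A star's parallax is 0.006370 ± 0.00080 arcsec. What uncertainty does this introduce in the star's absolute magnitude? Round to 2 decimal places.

σ_M = 0.27 mag

M = m − 5 log₁₀ d + 5 = m + 5 log₁₀ p + 5, so ∂M/∂p = 5/(p ln 10).
σ_M = (5/ln 10) · (σ_p/p) = 2.1715 × 0.00080/0.006370 = 2.1715 × 0.12559 = 0.27272.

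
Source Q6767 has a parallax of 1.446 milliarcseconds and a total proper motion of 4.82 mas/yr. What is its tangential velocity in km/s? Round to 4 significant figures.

15.80 km/s

d = 1/p = 1/0.001446″ = 691.56 pc.
μ = 4.82 mas/yr = 0.00482 ″/yr.
v_t = 4.74 × μ × d = 4.74 × 0.00482 × 691.56 = 15.8 km/s.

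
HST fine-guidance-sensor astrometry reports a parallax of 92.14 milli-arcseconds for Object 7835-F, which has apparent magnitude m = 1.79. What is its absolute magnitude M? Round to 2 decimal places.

M = 1.61

d = 1/p = 1/0.09214″ = 10.853 pc.
m − M = 5 log₁₀(10.853) − 5 = 5.1777 − 5 = 0.1777.
M = m − (m − M) = 1.79 − 0.1777 = 1.61.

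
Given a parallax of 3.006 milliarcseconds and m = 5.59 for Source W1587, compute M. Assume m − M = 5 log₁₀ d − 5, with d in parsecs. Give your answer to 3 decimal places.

d = 1/p = 1/0.003006″ = 332.67 pc.
m − M = 5 log₁₀(332.67) − 5 = 12.6101 − 5 = 7.6101.
M = m − (m − M) = 5.59 − 7.6101 = -2.020.

M = -2.020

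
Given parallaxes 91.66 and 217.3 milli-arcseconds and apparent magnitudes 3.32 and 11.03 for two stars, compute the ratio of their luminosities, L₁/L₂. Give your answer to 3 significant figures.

L₁/L₂ = 6820

d₁ = 1/p₁ = 1/0.09166″ = 10.91 pc; d₂ = 1/p₂ = 1/0.2173″ = 4.6019 pc.
M₁ = m₁ − 5 log₁₀ d₁ + 5 = 3.32 − 5.1891 + 5 = 3.1309.
M₂ = 11.03 − 3.3147 + 5 = 12.7153.
L₁/L₂ = 10^(0.4(M₂ − M₁)) = 10^(0.4 × 9.5844) = 10^3.83376 = 6819.6.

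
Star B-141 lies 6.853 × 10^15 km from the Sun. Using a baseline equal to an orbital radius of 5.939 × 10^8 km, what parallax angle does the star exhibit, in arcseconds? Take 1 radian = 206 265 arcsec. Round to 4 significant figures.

0.01788 arcsec

θ ≈ B/d = (5.939 × 10^8) / (6.853 × 10^15) = 8.6663 × 10^-8 rad.
In arcseconds: 8.6663 × 10^-8 × 206265 = 0.017876″.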